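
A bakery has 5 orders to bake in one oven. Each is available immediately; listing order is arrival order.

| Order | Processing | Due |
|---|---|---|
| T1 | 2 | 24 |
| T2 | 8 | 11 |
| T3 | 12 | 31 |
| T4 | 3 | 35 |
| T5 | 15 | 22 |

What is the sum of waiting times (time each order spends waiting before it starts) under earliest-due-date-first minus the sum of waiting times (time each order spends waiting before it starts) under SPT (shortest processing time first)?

EDD (increasing due date): T2 T5 T1 T3 T4.
T2: waits 0, runs 0→8
T5: waits 8, runs 8→23
T1: waits 23, runs 23→25
T3: waits 25, runs 25→37
T4: waits 37, runs 37→40
Sum = 0+8+23+25+37 = 93.
SPT (increasing processing time): T1 T4 T2 T3 T5.
T1: waits 0, runs 0→2
T4: waits 2, runs 2→5
T2: waits 5, runs 5→13
T3: waits 13, runs 13→25
T5: waits 25, runs 25→40
Sum = 0+2+5+13+25 = 45.
Difference = 93 − 45 = 48.

48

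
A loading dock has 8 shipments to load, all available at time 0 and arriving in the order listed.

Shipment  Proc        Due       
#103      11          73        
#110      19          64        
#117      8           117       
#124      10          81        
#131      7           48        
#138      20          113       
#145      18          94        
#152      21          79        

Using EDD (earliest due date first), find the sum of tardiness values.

0

EDD (increasing due date): #131 #110 #103 #152 #124 #145 #138 #117.
#131: 0→7, due 48, tardiness 0
#110: 7→26, due 64, tardiness 0
#103: 26→37, due 73, tardiness 0
#152: 37→58, due 79, tardiness 0
#124: 58→68, due 81, tardiness 0
#145: 68→86, due 94, tardiness 0
#138: 86→106, due 113, tardiness 0
#117: 106→114, due 117, tardiness 0
Sum = 0+0+0+0+0+0+0+0 = 0.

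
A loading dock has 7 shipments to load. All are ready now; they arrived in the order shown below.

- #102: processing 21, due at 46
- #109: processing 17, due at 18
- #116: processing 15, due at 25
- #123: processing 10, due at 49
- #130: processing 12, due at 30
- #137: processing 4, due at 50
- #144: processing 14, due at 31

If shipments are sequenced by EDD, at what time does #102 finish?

79

EDD (increasing due date): #109 #116 #130 #144 #102 #123 #137.
#109: 0→17
#116: 17→32
#130: 32→44
#144: 44→58
#102: 58→79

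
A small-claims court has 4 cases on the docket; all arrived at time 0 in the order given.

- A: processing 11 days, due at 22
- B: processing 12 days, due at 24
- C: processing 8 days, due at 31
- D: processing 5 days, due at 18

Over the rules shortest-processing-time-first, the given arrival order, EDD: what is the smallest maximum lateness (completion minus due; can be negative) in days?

5

SPT (increasing processing time): D C A B.
D: 0→5, due 18, lateness -13
C: 5→13, due 31, lateness -18
A: 13→24, due 22, lateness 2
B: 24→36, due 24, lateness 12
Maximum = 12.
FIFO (arrival order): A B C D.
A: 0→11, due 22, lateness -11
B: 11→23, due 24, lateness -1
C: 23→31, due 31, lateness 0
D: 31→36, due 18, lateness 18
Maximum = 18.
EDD (increasing due date): D A B C.
D: 0→5, due 18, lateness -13
A: 5→16, due 22, lateness -6
B: 16→28, due 24, lateness 4
C: 28→36, due 31, lateness 5
Maximum = 5.
SPT 12, FIFO 18, EDD 5 → minimum 5.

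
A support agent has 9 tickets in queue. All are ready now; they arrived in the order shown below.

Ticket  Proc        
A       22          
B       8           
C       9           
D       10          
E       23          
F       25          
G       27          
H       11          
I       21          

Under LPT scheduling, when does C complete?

148

LPT (decreasing processing time): G F E A I H D C B.
G: 0→27
F: 27→52
E: 52→75
A: 75→97
I: 97→118
H: 118→129
D: 129→139
C: 139→148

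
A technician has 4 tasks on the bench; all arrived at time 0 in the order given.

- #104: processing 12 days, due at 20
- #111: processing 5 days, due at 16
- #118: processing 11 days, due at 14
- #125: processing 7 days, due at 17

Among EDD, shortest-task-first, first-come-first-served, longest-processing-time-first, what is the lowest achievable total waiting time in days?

40

EDD (increasing due date): #118 #111 #125 #104.
#118: waits 0, runs 0→11
#111: waits 11, runs 11→16
#125: waits 16, runs 16→23
#104: waits 23, runs 23→35
Sum = 0+11+16+23 = 50.
SPT (increasing processing time): #111 #125 #118 #104.
#111: waits 0, runs 0→5
#125: waits 5, runs 5→12
#118: waits 12, runs 12→23
#104: waits 23, runs 23→35
Sum = 0+5+12+23 = 40.
FIFO (arrival order): #104 #111 #118 #125.
#104: waits 0, runs 0→12
#111: waits 12, runs 12→17
#118: waits 17, runs 17→28
#125: waits 28, runs 28→35
Sum = 0+12+17+28 = 57.
LPT (decreasing processing time): #104 #118 #125 #111.
#104: waits 0, runs 0→12
#118: waits 12, runs 12→23
#125: waits 23, runs 23→30
#111: waits 30, runs 30→35
Sum = 0+12+23+30 = 65.
EDD 50, SPT 40, FIFO 57, LPT 65 → minimum 40.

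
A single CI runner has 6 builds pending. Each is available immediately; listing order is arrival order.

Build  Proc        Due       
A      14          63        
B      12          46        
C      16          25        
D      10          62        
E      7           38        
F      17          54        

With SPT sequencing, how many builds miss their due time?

2

SPT (increasing processing time): E D B A C F.
E: 0→7, due 38, tardiness 0
D: 7→17, due 62, tardiness 0
B: 17→29, due 46, tardiness 0
A: 29→43, due 63, tardiness 0
C: 43→59, due 25, tardiness 34
F: 59→76, due 54, tardiness 22
Late builds: 2.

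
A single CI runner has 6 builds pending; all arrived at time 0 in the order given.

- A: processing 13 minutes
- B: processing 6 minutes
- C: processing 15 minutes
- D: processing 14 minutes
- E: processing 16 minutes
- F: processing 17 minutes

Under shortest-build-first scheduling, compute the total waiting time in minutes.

SPT (increasing processing time): B A D C E F.
B: waits 0, runs 0→6
A: waits 6, runs 6→19
D: waits 19, runs 19→33
C: waits 33, runs 33→48
E: waits 48, runs 48→64
F: waits 64, runs 64→81
Sum = 0+6+19+33+48+64 = 170.

170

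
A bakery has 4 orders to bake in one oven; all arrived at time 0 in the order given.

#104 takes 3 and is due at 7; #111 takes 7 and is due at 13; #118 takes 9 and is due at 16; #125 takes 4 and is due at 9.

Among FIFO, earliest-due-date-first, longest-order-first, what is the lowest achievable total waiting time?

FIFO (arrival order): #104 #111 #118 #125.
#104: waits 0, runs 0→3
#111: waits 3, runs 3→10
#118: waits 10, runs 10→19
#125: waits 19, runs 19→23
Sum = 0+3+10+19 = 32.
EDD (increasing due date): #104 #125 #111 #118.
#104: waits 0, runs 0→3
#125: waits 3, runs 3→7
#111: waits 7, runs 7→14
#118: waits 14, runs 14→23
Sum = 0+3+7+14 = 24.
LPT (decreasing processing time): #118 #111 #125 #104.
#118: waits 0, runs 0→9
#111: waits 9, runs 9→16
#125: waits 16, runs 16→20
#104: waits 20, runs 20→23
Sum = 0+9+16+20 = 45.
FIFO 32, EDD 24, LPT 45 → minimum 24.

24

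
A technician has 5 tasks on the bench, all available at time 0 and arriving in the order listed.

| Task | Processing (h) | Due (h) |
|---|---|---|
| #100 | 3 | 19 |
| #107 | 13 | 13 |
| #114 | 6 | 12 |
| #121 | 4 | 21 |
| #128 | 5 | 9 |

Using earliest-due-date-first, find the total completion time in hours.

EDD (increasing due date): #128 #114 #107 #100 #121.
#128: 0→5
#114: 5→11
#107: 11→24
#100: 24→27
#121: 27→31
Sum = 5+11+24+27+31 = 98.

98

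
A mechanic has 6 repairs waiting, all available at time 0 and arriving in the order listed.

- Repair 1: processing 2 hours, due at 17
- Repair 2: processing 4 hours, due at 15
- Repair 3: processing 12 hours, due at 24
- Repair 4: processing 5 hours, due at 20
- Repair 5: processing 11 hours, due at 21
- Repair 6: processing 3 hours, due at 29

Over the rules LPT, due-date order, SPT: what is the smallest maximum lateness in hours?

LPT (decreasing processing time): Repair 3 Repair 5 Repair 4 Repair 2 Repair 6 Repair 1.
Repair 3: 0→12, due 24, lateness -12
Repair 5: 12→23, due 21, lateness 2
Repair 4: 23→28, due 20, lateness 8
Repair 2: 28→32, due 15, lateness 17
Repair 6: 32→35, due 29, lateness 6
Repair 1: 35→37, due 17, lateness 20
Maximum = 20.
EDD (increasing due date): Repair 2 Repair 1 Repair 4 Repair 5 Repair 3 Repair 6.
Repair 2: 0→4, due 15, lateness -11
Repair 1: 4→6, due 17, lateness -11
Repair 4: 6→11, due 20, lateness -9
Repair 5: 11→22, due 21, lateness 1
Repair 3: 22→34, due 24, lateness 10
Repair 6: 34→37, due 29, lateness 8
Maximum = 10.
SPT (increasing processing time): Repair 1 Repair 6 Repair 2 Repair 4 Repair 5 Repair 3.
Repair 1: 0→2, due 17, lateness -15
Repair 6: 2→5, due 29, lateness -24
Repair 2: 5→9, due 15, lateness -6
Repair 4: 9→14, due 20, lateness -6
Repair 5: 14→25, due 21, lateness 4
Repair 3: 25→37, due 24, lateness 13
Maximum = 13.
LPT 20, EDD 10, SPT 13 → minimum 10.

10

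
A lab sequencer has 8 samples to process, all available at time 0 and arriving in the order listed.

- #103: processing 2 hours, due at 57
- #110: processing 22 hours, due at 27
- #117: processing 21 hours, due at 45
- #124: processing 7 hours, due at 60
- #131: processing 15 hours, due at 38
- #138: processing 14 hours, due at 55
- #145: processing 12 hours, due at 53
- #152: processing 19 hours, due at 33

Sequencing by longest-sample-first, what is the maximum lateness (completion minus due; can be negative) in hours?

55

LPT (decreasing processing time): #110 #117 #152 #131 #138 #145 #124 #103.
#110: 0→22, due 27, lateness -5
#117: 22→43, due 45, lateness -2
#152: 43→62, due 33, lateness 29
#131: 62→77, due 38, lateness 39
#138: 77→91, due 55, lateness 36
#145: 91→103, due 53, lateness 50
#124: 103→110, due 60, lateness 50
#103: 110→112, due 57, lateness 55
Maximum = 55.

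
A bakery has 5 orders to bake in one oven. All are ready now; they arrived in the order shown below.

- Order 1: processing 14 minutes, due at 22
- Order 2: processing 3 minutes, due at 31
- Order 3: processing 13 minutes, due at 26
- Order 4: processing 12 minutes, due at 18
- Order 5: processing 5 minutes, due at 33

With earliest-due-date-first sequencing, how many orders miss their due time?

EDD (increasing due date): Order 4 Order 1 Order 3 Order 2 Order 5.
Order 4: 0→12, due 18, tardiness 0
Order 1: 12→26, due 22, tardiness 4
Order 3: 26→39, due 26, tardiness 13
Order 2: 39→42, due 31, tardiness 11
Order 5: 42→47, due 33, tardiness 14
Late orders: 4.

4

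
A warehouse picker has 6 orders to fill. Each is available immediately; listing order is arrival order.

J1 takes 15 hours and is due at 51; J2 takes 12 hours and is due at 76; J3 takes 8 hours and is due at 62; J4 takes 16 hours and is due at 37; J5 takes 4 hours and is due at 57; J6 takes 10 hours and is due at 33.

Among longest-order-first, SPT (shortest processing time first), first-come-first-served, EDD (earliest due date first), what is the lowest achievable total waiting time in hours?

121

LPT (decreasing processing time): J4 J1 J2 J6 J3 J5.
J4: waits 0, runs 0→16
J1: waits 16, runs 16→31
J2: waits 31, runs 31→43
J6: waits 43, runs 43→53
J3: waits 53, runs 53→61
J5: waits 61, runs 61→65
Sum = 0+16+31+43+53+61 = 204.
SPT (increasing processing time): J5 J3 J6 J2 J1 J4.
J5: waits 0, runs 0→4
J3: waits 4, runs 4→12
J6: waits 12, runs 12→22
J2: waits 22, runs 22→34
J1: waits 34, runs 34→49
J4: waits 49, runs 49→65
Sum = 0+4+12+22+34+49 = 121.
FIFO (arrival order): J1 J2 J3 J4 J5 J6.
J1: waits 0, runs 0→15
J2: waits 15, runs 15→27
J3: waits 27, runs 27→35
J4: waits 35, runs 35→51
J5: waits 51, runs 51→55
J6: waits 55, runs 55→65
Sum = 0+15+27+35+51+55 = 183.
EDD (increasing due date): J6 J4 J1 J5 J3 J2.
J6: waits 0, runs 0→10
J4: waits 10, runs 10→26
J1: waits 26, runs 26→41
J5: waits 41, runs 41→45
J3: waits 45, runs 45→53
J2: waits 53, runs 53→65
Sum = 0+10+26+41+45+53 = 175.
LPT 204, SPT 121, FIFO 183, EDD 175 → minimum 121.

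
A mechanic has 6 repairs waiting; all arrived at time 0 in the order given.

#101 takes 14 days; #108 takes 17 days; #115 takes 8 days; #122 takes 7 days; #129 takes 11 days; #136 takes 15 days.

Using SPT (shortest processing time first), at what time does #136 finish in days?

55

SPT (increasing processing time): #122 #115 #129 #101 #136 #108.
#122: 0→7
#115: 7→15
#129: 15→26
#101: 26→40
#136: 40→55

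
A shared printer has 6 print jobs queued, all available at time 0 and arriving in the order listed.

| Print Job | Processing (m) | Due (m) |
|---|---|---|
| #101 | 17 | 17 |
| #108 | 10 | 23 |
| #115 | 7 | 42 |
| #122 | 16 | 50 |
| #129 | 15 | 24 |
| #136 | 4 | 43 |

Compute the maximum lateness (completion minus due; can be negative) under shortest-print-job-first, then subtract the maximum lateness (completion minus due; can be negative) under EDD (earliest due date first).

33

SPT (increasing processing time): #136 #115 #108 #129 #122 #101.
#136: 0→4, due 43, lateness -39
#115: 4→11, due 42, lateness -31
#108: 11→21, due 23, lateness -2
#129: 21→36, due 24, lateness 12
#122: 36→52, due 50, lateness 2
#101: 52→69, due 17, lateness 52
Maximum = 52.
EDD (increasing due date): #101 #108 #129 #115 #136 #122.
#101: 0→17, due 17, lateness 0
#108: 17→27, due 23, lateness 4
#129: 27→42, due 24, lateness 18
#115: 42→49, due 42, lateness 7
#136: 49→53, due 43, lateness 10
#122: 53→69, due 50, lateness 19
Maximum = 19.
Difference = 52 − 19 = 33.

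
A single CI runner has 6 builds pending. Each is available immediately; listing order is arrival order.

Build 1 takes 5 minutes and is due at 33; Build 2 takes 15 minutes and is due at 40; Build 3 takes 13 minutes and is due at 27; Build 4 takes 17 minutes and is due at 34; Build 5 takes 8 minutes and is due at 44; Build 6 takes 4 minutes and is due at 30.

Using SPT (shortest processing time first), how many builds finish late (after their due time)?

SPT (increasing processing time): Build 6 Build 1 Build 5 Build 3 Build 2 Build 4.
Build 6: 0→4, due 30, tardiness 0
Build 1: 4→9, due 33, tardiness 0
Build 5: 9→17, due 44, tardiness 0
Build 3: 17→30, due 27, tardiness 3
Build 2: 30→45, due 40, tardiness 5
Build 4: 45→62, due 34, tardiness 28
Late builds: 3.

3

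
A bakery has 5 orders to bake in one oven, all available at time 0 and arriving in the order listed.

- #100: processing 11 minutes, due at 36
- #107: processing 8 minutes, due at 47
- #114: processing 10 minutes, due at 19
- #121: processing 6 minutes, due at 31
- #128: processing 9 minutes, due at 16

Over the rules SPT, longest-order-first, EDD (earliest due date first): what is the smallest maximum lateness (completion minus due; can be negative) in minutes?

0

SPT (increasing processing time): #121 #107 #128 #114 #100.
#121: 0→6, due 31, lateness -25
#107: 6→14, due 47, lateness -33
#128: 14→23, due 16, lateness 7
#114: 23→33, due 19, lateness 14
#100: 33→44, due 36, lateness 8
Maximum = 14.
LPT (decreasing processing time): #100 #114 #128 #107 #121.
#100: 0→11, due 36, lateness -25
#114: 11→21, due 19, lateness 2
#128: 21→30, due 16, lateness 14
#107: 30→38, due 47, lateness -9
#121: 38→44, due 31, lateness 13
Maximum = 14.
EDD (increasing due date): #128 #114 #121 #100 #107.
#128: 0→9, due 16, lateness -7
#114: 9→19, due 19, lateness 0
#121: 19→25, due 31, lateness -6
#100: 25→36, due 36, lateness 0
#107: 36→44, due 47, lateness -3
Maximum = 0.
SPT 14, LPT 14, EDD 0 → minimum 0.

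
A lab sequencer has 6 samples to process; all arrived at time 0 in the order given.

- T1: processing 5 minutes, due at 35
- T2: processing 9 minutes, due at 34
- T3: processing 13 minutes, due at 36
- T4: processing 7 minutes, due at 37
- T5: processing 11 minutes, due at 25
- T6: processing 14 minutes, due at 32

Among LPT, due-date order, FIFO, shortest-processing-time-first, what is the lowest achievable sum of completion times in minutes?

LPT (decreasing processing time): T6 T3 T5 T2 T4 T1.
T6: 0→14
T3: 14→27
T5: 27→38
T2: 38→47
T4: 47→54
T1: 54→59
Sum = 14+27+38+47+54+59 = 239.
EDD (increasing due date): T5 T6 T2 T1 T3 T4.
T5: 0→11
T6: 11→25
T2: 25→34
T1: 34→39
T3: 39→52
T4: 52→59
Sum = 11+25+34+39+52+59 = 220.
FIFO (arrival order): T1 T2 T3 T4 T5 T6.
T1: 0→5
T2: 5→14
T3: 14→27
T4: 27→34
T5: 34→45
T6: 45→59
Sum = 5+14+27+34+45+59 = 184.
SPT (increasing processing time): T1 T4 T2 T5 T3 T6.
T1: 0→5
T4: 5→12
T2: 12→21
T5: 21→32
T3: 32→45
T6: 45→59
Sum = 5+12+21+32+45+59 = 174.
LPT 239, EDD 220, FIFO 184, SPT 174 → minimum 174.

174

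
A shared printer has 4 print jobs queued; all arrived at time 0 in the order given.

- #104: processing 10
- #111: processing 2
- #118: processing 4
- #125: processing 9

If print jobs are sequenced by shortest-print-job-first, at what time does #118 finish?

6

SPT (increasing processing time): #111 #118 #125 #104.
#111: 0→2
#118: 2→6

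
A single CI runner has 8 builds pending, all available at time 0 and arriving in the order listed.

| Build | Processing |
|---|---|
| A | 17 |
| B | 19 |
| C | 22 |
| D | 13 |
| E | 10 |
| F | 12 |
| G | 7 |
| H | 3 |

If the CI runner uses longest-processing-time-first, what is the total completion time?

571

LPT (decreasing processing time): C B A D F E G H.
C: 0→22
B: 22→41
A: 41→58
D: 58→71
F: 71→83
E: 83→93
G: 93→100
H: 100→103
Sum = 22+41+58+71+83+93+100+103 = 571.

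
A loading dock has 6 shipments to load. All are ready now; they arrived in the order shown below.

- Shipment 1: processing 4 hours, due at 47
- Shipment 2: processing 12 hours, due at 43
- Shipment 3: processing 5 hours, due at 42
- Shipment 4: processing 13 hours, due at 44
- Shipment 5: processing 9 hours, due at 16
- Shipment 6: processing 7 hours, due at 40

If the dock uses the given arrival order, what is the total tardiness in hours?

FIFO (arrival order): Shipment 1 Shipment 2 Shipment 3 Shipment 4 Shipment 5 Shipment 6.
Shipment 1: 0→4, due 47, tardiness 0
Shipment 2: 4→16, due 43, tardiness 0
Shipment 3: 16→21, due 42, tardiness 0
Shipment 4: 21→34, due 44, tardiness 0
Shipment 5: 34→43, due 16, tardiness 27
Shipment 6: 43→50, due 40, tardiness 10
Sum = 0+0+0+0+27+10 = 37.

37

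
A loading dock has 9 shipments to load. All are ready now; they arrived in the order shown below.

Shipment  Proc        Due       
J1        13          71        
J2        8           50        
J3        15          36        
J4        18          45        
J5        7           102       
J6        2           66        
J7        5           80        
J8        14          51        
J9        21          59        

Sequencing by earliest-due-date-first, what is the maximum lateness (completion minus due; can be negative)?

EDD (increasing due date): J3 J4 J2 J8 J9 J6 J1 J7 J5.
J3: 0→15, due 36, lateness -21
J4: 15→33, due 45, lateness -12
J2: 33→41, due 50, lateness -9
J8: 41→55, due 51, lateness 4
J9: 55→76, due 59, lateness 17
J6: 76→78, due 66, lateness 12
J1: 78→91, due 71, lateness 20
J7: 91→96, due 80, lateness 16
J5: 96→103, due 102, lateness 1
Maximum = 20.

20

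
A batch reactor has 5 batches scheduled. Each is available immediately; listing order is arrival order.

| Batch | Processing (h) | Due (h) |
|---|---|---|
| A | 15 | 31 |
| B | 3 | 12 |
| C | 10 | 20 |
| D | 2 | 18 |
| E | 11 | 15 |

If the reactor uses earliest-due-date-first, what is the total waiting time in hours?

EDD (increasing due date): B E D C A.
B: waits 0, runs 0→3
E: waits 3, runs 3→14
D: waits 14, runs 14→16
C: waits 16, runs 16→26
A: waits 26, runs 26→41
Sum = 0+3+14+16+26 = 59.

59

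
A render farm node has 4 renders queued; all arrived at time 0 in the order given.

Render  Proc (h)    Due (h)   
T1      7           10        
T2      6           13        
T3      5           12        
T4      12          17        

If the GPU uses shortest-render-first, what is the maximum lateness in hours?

SPT (increasing processing time): T3 T2 T1 T4.
T3: 0→5, due 12, lateness -7
T2: 5→11, due 13, lateness -2
T1: 11→18, due 10, lateness 8
T4: 18→30, due 17, lateness 13
Maximum = 13.

13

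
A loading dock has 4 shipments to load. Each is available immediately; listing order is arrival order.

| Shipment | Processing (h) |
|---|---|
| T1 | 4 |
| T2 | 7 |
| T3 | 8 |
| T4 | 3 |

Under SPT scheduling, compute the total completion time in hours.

46

SPT (increasing processing time): T4 T1 T2 T3.
T4: 0→3
T1: 3→7
T2: 7→14
T3: 14→22
Sum = 3+7+14+22 = 46.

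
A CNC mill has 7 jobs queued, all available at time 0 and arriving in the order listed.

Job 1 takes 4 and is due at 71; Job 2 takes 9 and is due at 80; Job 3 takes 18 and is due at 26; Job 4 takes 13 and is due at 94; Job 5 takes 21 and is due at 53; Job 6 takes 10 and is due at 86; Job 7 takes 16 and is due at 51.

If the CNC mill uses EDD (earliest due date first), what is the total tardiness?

2

EDD (increasing due date): Job 3 Job 7 Job 5 Job 1 Job 2 Job 6 Job 4.
Job 3: 0→18, due 26, tardiness 0
Job 7: 18→34, due 51, tardiness 0
Job 5: 34→55, due 53, tardiness 2
Job 1: 55→59, due 71, tardiness 0
Job 2: 59→68, due 80, tardiness 0
Job 6: 68→78, due 86, tardiness 0
Job 4: 78→91, due 94, tardiness 0
Sum = 0+0+2+0+0+0+0 = 2.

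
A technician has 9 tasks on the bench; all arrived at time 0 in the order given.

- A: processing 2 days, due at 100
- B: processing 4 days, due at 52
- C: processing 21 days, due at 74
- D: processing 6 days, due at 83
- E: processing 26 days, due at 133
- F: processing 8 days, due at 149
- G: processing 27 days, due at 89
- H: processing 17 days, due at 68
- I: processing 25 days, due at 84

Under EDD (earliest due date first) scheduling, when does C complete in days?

42

EDD (increasing due date): B H C D I G A E F.
B: 0→4
H: 4→21
C: 21→42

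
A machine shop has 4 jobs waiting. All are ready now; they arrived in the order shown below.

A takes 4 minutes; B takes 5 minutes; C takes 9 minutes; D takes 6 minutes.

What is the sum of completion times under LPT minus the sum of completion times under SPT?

16

LPT (decreasing processing time): C D B A.
C: 0→9
D: 9→15
B: 15→20
A: 20→24
Sum = 9+15+20+24 = 68.
SPT (increasing processing time): A B D C.
A: 0→4
B: 4→9
D: 9→15
C: 15→24
Sum = 4+9+15+24 = 52.
Difference = 68 − 52 = 16.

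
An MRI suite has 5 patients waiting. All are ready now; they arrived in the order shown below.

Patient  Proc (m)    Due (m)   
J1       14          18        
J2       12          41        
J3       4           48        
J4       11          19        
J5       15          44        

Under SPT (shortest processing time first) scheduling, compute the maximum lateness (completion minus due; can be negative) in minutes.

23

SPT (increasing processing time): J3 J4 J2 J1 J5.
J3: 0→4, due 48, lateness -44
J4: 4→15, due 19, lateness -4
J2: 15→27, due 41, lateness -14
J1: 27→41, due 18, lateness 23
J5: 41→56, due 44, lateness 12
Maximum = 23.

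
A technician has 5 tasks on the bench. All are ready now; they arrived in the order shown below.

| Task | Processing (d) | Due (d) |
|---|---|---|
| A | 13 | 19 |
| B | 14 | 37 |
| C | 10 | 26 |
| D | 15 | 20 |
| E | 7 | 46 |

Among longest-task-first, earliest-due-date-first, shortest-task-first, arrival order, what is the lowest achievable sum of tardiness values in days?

48

LPT (decreasing processing time): D B A C E.
D: 0→15, due 20, tardiness 0
B: 15→29, due 37, tardiness 0
A: 29→42, due 19, tardiness 23
C: 42→52, due 26, tardiness 26
E: 52→59, due 46, tardiness 13
Sum = 0+0+23+26+13 = 62.
EDD (increasing due date): A D C B E.
A: 0→13, due 19, tardiness 0
D: 13→28, due 20, tardiness 8
C: 28→38, due 26, tardiness 12
B: 38→52, due 37, tardiness 15
E: 52→59, due 46, tardiness 13
Sum = 0+8+12+15+13 = 48.
SPT (increasing processing time): E C A B D.
E: 0→7, due 46, tardiness 0
C: 7→17, due 26, tardiness 0
A: 17→30, due 19, tardiness 11
B: 30→44, due 37, tardiness 7
D: 44→59, due 20, tardiness 39
Sum = 0+0+11+7+39 = 57.
FIFO (arrival order): A B C D E.
A: 0→13, due 19, tardiness 0
B: 13→27, due 37, tardiness 0
C: 27→37, due 26, tardiness 11
D: 37→52, due 20, tardiness 32
E: 52→59, due 46, tardiness 13
Sum = 0+0+11+32+13 = 56.
LPT 62, EDD 48, SPT 57, FIFO 56 → minimum 48.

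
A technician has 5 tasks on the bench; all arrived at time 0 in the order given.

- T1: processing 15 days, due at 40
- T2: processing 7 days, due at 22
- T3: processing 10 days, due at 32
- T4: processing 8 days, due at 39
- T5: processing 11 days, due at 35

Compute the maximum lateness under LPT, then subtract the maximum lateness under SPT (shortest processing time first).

LPT (decreasing processing time): T1 T5 T3 T4 T2.
T1: 0→15, due 40, lateness -25
T5: 15→26, due 35, lateness -9
T3: 26→36, due 32, lateness 4
T4: 36→44, due 39, lateness 5
T2: 44→51, due 22, lateness 29
Maximum = 29.
SPT (increasing processing time): T2 T4 T3 T5 T1.
T2: 0→7, due 22, lateness -15
T4: 7→15, due 39, lateness -24
T3: 15→25, due 32, lateness -7
T5: 25→36, due 35, lateness 1
T1: 36→51, due 40, lateness 11
Maximum = 11.
Difference = 29 − 11 = 18.

18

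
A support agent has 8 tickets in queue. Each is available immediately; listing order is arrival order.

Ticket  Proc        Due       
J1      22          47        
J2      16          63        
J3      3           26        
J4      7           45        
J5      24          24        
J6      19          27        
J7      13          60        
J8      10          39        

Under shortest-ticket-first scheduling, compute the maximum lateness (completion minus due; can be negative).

90

SPT (increasing processing time): J3 J4 J8 J7 J2 J6 J1 J5.
J3: 0→3, due 26, lateness -23
J4: 3→10, due 45, lateness -35
J8: 10→20, due 39, lateness -19
J7: 20→33, due 60, lateness -27
J2: 33→49, due 63, lateness -14
J6: 49→68, due 27, lateness 41
J1: 68→90, due 47, lateness 43
J5: 90→114, due 24, lateness 90
Maximum = 90.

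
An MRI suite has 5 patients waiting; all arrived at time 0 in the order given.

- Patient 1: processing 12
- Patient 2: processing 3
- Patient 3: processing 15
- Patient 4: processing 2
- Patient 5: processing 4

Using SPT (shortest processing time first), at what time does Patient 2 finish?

SPT (increasing processing time): Patient 4 Patient 2 Patient 5 Patient 1 Patient 3.
Patient 4: 0→2
Patient 2: 2→5

5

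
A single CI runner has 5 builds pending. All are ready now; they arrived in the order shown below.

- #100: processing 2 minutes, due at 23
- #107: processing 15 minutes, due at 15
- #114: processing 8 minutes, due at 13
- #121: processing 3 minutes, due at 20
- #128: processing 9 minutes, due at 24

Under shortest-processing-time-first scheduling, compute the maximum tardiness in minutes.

SPT (increasing processing time): #100 #121 #114 #128 #107.
#100: 0→2, due 23, tardiness 0
#121: 2→5, due 20, tardiness 0
#114: 5→13, due 13, tardiness 0
#128: 13→22, due 24, tardiness 0
#107: 22→37, due 15, tardiness 22
Maximum = 22.

22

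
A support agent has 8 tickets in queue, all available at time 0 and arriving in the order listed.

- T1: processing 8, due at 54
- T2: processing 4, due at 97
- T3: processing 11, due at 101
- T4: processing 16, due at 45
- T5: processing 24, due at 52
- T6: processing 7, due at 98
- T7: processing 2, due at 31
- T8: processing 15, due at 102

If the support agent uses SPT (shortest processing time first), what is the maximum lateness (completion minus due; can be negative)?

35

SPT (increasing processing time): T7 T2 T6 T1 T3 T8 T4 T5.
T7: 0→2, due 31, lateness -29
T2: 2→6, due 97, lateness -91
T6: 6→13, due 98, lateness -85
T1: 13→21, due 54, lateness -33
T3: 21→32, due 101, lateness -69
T8: 32→47, due 102, lateness -55
T4: 47→63, due 45, lateness 18
T5: 63→87, due 52, lateness 35
Maximum = 35.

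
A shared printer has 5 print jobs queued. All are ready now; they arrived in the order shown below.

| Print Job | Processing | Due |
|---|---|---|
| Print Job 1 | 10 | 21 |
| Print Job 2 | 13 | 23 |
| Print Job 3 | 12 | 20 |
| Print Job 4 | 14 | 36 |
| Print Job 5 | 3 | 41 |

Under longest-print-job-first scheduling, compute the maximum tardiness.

LPT (decreasing processing time): Print Job 4 Print Job 2 Print Job 3 Print Job 1 Print Job 5.
Print Job 4: 0→14, due 36, tardiness 0
Print Job 2: 14→27, due 23, tardiness 4
Print Job 3: 27→39, due 20, tardiness 19
Print Job 1: 39→49, due 21, tardiness 28
Print Job 5: 49→52, due 41, tardiness 11
Maximum = 28.

28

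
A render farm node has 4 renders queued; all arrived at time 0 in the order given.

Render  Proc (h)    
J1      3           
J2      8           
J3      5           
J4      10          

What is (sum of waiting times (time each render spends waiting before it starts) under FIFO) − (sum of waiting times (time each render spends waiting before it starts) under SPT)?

3

FIFO (arrival order): J1 J2 J3 J4.
J1: waits 0, runs 0→3
J2: waits 3, runs 3→11
J3: waits 11, runs 11→16
J4: waits 16, runs 16→26
Sum = 0+3+11+16 = 30.
SPT (increasing processing time): J1 J3 J2 J4.
J1: waits 0, runs 0→3
J3: waits 3, runs 3→8
J2: waits 8, runs 8→16
J4: waits 16, runs 16→26
Sum = 0+3+8+16 = 27.
Difference = 30 − 27 = 3.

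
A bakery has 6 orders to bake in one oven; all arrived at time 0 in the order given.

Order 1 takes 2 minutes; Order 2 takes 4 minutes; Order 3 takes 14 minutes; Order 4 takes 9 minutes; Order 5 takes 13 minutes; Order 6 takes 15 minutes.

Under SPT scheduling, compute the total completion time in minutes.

SPT (increasing processing time): Order 1 Order 2 Order 4 Order 5 Order 3 Order 6.
Order 1: 0→2
Order 2: 2→6
Order 4: 6→15
Order 5: 15→28
Order 3: 28→42
Order 6: 42→57
Sum = 2+6+15+28+42+57 = 150.

150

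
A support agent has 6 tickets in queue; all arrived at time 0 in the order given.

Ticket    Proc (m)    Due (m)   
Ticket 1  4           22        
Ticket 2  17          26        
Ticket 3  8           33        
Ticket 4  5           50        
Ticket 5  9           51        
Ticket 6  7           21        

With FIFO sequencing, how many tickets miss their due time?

FIFO (arrival order): Ticket 1 Ticket 2 Ticket 3 Ticket 4 Ticket 5 Ticket 6.
Ticket 1: 0→4, due 22, tardiness 0
Ticket 2: 4→21, due 26, tardiness 0
Ticket 3: 21→29, due 33, tardiness 0
Ticket 4: 29→34, due 50, tardiness 0
Ticket 5: 34→43, due 51, tardiness 0
Ticket 6: 43→50, due 21, tardiness 29
Late tickets: 1.

1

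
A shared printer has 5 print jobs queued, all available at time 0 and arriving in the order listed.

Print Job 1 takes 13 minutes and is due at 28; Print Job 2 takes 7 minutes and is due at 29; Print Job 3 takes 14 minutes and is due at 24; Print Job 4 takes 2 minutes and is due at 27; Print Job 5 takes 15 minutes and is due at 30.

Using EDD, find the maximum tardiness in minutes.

21

EDD (increasing due date): Print Job 3 Print Job 4 Print Job 1 Print Job 2 Print Job 5.
Print Job 3: 0→14, due 24, tardiness 0
Print Job 4: 14→16, due 27, tardiness 0
Print Job 1: 16→29, due 28, tardiness 1
Print Job 2: 29→36, due 29, tardiness 7
Print Job 5: 36→51, due 30, tardiness 21
Maximum = 21.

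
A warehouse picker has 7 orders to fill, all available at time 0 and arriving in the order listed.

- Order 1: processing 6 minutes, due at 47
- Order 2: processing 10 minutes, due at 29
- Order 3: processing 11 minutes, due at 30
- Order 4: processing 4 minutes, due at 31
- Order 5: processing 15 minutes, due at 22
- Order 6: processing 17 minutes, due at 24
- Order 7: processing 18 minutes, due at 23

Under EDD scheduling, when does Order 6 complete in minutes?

50

EDD (increasing due date): Order 5 Order 7 Order 6 Order 2 Order 3 Order 4 Order 1.
Order 5: 0→15
Order 7: 15→33
Order 6: 33→50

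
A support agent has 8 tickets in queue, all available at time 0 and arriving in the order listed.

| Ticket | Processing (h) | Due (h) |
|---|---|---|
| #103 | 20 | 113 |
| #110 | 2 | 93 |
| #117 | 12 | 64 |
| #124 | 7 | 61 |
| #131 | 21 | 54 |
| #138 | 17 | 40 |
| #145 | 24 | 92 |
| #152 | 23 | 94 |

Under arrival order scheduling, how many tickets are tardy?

4

FIFO (arrival order): #103 #110 #117 #124 #131 #138 #145 #152.
#103: 0→20, due 113, tardiness 0
#110: 20→22, due 93, tardiness 0
#117: 22→34, due 64, tardiness 0
#124: 34→41, due 61, tardiness 0
#131: 41→62, due 54, tardiness 8
#138: 62→79, due 40, tardiness 39
#145: 79→103, due 92, tardiness 11
#152: 103→126, due 94, tardiness 32
Late tickets: 4.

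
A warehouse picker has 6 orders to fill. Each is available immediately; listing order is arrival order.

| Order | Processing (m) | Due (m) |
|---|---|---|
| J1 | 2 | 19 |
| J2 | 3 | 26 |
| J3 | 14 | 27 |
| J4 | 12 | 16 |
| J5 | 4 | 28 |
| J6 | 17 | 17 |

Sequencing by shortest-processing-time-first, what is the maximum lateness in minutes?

35

SPT (increasing processing time): J1 J2 J5 J4 J3 J6.
J1: 0→2, due 19, lateness -17
J2: 2→5, due 26, lateness -21
J5: 5→9, due 28, lateness -19
J4: 9→21, due 16, lateness 5
J3: 21→35, due 27, lateness 8
J6: 35→52, due 17, lateness 35
Maximum = 35.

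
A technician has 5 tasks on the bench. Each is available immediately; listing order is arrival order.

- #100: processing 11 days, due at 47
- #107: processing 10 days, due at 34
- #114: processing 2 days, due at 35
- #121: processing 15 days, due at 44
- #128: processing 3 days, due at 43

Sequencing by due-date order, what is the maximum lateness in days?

-6

EDD (increasing due date): #107 #114 #128 #121 #100.
#107: 0→10, due 34, lateness -24
#114: 10→12, due 35, lateness -23
#128: 12→15, due 43, lateness -28
#121: 15→30, due 44, lateness -14
#100: 30→41, due 47, lateness -6
Maximum = -6.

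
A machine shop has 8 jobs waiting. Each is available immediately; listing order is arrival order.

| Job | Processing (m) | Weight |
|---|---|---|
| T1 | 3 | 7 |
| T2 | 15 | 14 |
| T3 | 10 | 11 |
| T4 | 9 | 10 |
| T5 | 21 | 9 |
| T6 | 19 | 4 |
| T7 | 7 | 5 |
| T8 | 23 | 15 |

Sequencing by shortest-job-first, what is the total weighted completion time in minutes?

SPT (increasing processing time): T1 T7 T4 T3 T2 T6 T5 T8.
T1: finishes 3, weight 7, w·C = 21
T7: finishes 10, weight 5, w·C = 50
T4: finishes 19, weight 10, w·C = 190
T3: finishes 29, weight 11, w·C = 319
T2: finishes 44, weight 14, w·C = 616
T6: finishes 63, weight 4, w·C = 252
T5: finishes 84, weight 9, w·C = 756
T8: finishes 107, weight 15, w·C = 1605
Sum = 21+50+190+319+616+252+756+1605 = 3809.

3809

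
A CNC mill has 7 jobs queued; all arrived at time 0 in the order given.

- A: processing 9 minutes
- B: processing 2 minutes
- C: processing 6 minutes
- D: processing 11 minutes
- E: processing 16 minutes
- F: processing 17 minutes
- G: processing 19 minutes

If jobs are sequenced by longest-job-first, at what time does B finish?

80

LPT (decreasing processing time): G F E D A C B.
G: 0→19
F: 19→36
E: 36→52
D: 52→63
A: 63→72
C: 72→78
B: 78→80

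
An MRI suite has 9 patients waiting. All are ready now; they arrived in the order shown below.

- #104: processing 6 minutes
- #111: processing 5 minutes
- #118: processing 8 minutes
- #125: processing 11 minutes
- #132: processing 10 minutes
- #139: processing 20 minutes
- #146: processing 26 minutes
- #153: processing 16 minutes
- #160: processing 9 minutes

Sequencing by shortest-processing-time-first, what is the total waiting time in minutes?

300

SPT (increasing processing time): #111 #104 #118 #160 #132 #125 #153 #139 #146.
#111: waits 0, runs 0→5
#104: waits 5, runs 5→11
#118: waits 11, runs 11→19
#160: waits 19, runs 19→28
#132: waits 28, runs 28→38
#125: waits 38, runs 38→49
#153: waits 49, runs 49→65
#139: waits 65, runs 65→85
#146: waits 85, runs 85→111
Sum = 0+5+11+19+28+38+49+65+85 = 300.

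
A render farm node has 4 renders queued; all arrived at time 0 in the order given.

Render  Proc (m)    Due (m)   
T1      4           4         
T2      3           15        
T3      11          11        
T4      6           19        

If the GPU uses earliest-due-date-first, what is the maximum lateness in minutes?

5

EDD (increasing due date): T1 T3 T2 T4.
T1: 0→4, due 4, lateness 0
T3: 4→15, due 11, lateness 4
T2: 15→18, due 15, lateness 3
T4: 18→24, due 19, lateness 5
Maximum = 5.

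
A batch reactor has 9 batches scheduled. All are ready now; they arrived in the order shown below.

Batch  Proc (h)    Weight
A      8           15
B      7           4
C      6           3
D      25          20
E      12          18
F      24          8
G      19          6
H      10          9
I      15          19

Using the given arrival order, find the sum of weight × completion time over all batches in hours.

FIFO (arrival order): A B C D E F G H I.
A: finishes 8, weight 15, w·C = 120
B: finishes 15, weight 4, w·C = 60
C: finishes 21, weight 3, w·C = 63
D: finishes 46, weight 20, w·C = 920
E: finishes 58, weight 18, w·C = 1044
F: finishes 82, weight 8, w·C = 656
G: finishes 101, weight 6, w·C = 606
H: finishes 111, weight 9, w·C = 999
I: finishes 126, weight 19, w·C = 2394
Sum = 120+60+63+920+1044+656+606+999+2394 = 6862.

6862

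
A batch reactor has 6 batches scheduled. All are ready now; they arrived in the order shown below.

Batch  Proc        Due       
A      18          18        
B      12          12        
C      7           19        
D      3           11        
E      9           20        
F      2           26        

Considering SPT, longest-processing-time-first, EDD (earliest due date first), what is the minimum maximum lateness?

SPT (increasing processing time): F D C E B A.
F: 0→2, due 26, lateness -24
D: 2→5, due 11, lateness -6
C: 5→12, due 19, lateness -7
E: 12→21, due 20, lateness 1
B: 21→33, due 12, lateness 21
A: 33→51, due 18, lateness 33
Maximum = 33.
LPT (decreasing processing time): A B E C D F.
A: 0→18, due 18, lateness 0
B: 18→30, due 12, lateness 18
E: 30→39, due 20, lateness 19
C: 39→46, due 19, lateness 27
D: 46→49, due 11, lateness 38
F: 49→51, due 26, lateness 25
Maximum = 38.
EDD (increasing due date): D B A C E F.
D: 0→3, due 11, lateness -8
B: 3→15, due 12, lateness 3
A: 15→33, due 18, lateness 15
C: 33→40, due 19, lateness 21
E: 40→49, due 20, lateness 29
F: 49→51, due 26, lateness 25
Maximum = 29.
SPT 33, LPT 38, EDD 29 → minimum 29.

29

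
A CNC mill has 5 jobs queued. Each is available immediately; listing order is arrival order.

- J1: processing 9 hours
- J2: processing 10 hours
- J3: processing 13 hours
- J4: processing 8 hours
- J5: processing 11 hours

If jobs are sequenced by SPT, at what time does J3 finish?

51

SPT (increasing processing time): J4 J1 J2 J5 J3.
J4: 0→8
J1: 8→17
J2: 17→27
J5: 27→38
J3: 38→51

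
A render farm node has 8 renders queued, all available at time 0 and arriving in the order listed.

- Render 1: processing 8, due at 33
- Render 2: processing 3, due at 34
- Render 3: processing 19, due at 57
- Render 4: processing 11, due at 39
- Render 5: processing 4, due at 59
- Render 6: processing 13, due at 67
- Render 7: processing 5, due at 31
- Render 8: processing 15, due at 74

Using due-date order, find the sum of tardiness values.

EDD (increasing due date): Render 7 Render 1 Render 2 Render 4 Render 3 Render 5 Render 6 Render 8.
Render 7: 0→5, due 31, tardiness 0
Render 1: 5→13, due 33, tardiness 0
Render 2: 13→16, due 34, tardiness 0
Render 4: 16→27, due 39, tardiness 0
Render 3: 27→46, due 57, tardiness 0
Render 5: 46→50, due 59, tardiness 0
Render 6: 50→63, due 67, tardiness 0
Render 8: 63→78, due 74, tardiness 4
Sum = 0+0+0+0+0+0+0+4 = 4.

4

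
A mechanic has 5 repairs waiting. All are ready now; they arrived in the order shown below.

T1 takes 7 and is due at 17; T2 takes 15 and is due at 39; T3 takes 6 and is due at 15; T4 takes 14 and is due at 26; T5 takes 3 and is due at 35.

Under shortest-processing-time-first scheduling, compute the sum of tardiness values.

10

SPT (increasing processing time): T5 T3 T1 T4 T2.
T5: 0→3, due 35, tardiness 0
T3: 3→9, due 15, tardiness 0
T1: 9→16, due 17, tardiness 0
T4: 16→30, due 26, tardiness 4
T2: 30→45, due 39, tardiness 6
Sum = 0+0+0+4+6 = 10.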